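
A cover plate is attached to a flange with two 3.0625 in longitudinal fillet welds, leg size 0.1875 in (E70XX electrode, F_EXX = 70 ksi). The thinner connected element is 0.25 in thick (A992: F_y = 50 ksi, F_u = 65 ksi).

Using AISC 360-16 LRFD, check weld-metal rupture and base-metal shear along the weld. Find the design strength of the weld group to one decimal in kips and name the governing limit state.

25.6 kips (weld metal governs)

Weld metal: throat = 0.707×0.1875 = 0.13256 in, L = 2×3.0625 = 6.125 in. φR_n = 0.75 × 0.6 × 70 × 0.13256 × 6.125 = 25.6 kips.
Base metal shear (0.25 in plate): yield φR_n = 1.0×0.6×50×0.25×6.125 = 45.9 kips; rupture φR_n = 0.75×0.6×65×0.25×6.125 = 44.8 kips; take 44.8 kips (rupture).
Governing: min(25.6, 44.8) = 25.6 kips → weld metal.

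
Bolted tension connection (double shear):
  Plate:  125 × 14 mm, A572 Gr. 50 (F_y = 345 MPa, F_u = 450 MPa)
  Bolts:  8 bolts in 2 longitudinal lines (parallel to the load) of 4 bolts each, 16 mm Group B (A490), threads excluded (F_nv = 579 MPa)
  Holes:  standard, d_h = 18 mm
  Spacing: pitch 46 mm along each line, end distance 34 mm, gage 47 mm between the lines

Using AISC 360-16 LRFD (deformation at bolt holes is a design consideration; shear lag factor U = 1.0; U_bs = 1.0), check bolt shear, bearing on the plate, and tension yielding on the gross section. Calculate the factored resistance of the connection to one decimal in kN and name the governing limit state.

Bolt shear: A_b = π(16)²/4 = 201.06 mm². φR_n = 0.75 × 579 × 201.06 × 8 × 2 = 1397.0 kN.
Bearing (14 mm plate, F_u = 450 MPa): end bolts L_c = 34 − 18/2 = 25, R_n = min(1.2×25×14×450, 2.4×16×14×450) = 189 kN/bolt; interior L_c = 46 − 18 = 28, R_n = 211.68 kN/bolt. φR_n = 0.75 × (2×189 + 6×211.68) = 1236.1 kN.
Tension yield (gross): A_g = 125×14 = 1750 mm². φR_n = 0.90 × 345 × 1750 = 543.4 kN.
Governing: min(1397.0, 1236.1, 543.4) = 543.4 kN → gross-section yield.

543.4 kN (gross-section yield governs)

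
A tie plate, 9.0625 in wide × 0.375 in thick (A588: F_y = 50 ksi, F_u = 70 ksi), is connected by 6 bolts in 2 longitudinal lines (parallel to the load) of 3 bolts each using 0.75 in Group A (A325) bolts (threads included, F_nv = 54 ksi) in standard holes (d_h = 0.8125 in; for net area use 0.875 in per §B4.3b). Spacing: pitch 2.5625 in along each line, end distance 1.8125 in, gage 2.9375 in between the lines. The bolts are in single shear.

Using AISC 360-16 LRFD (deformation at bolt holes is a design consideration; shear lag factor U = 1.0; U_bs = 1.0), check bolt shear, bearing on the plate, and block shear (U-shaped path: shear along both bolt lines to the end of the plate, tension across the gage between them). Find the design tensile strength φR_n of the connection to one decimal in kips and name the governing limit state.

107.4 kips (bolt shear governs)

Bolt shear: A_b = π(0.75)²/4 = 0.44179 in². φR_n = 0.75 × 54 × 0.44179 × 6 × 1 = 107.4 kips.
Bearing (0.375 in plate, F_u = 70 ksi): end bolts L_c = 1.8125 − 0.8125/2 = 1.40625, R_n = min(1.2×1.40625×0.375×70, 2.4×0.75×0.375×70) = 44.297 kips/bolt; interior L_c = 2.5625 − 0.8125 = 1.75, R_n = 47.25 kips/bolt. φR_n = 0.75 × (2×44.297 + 4×47.25) = 208.2 kips.
Block shear: shear path 2×[1.8125+2×2.5625] = 2×6.9375 in, A_gv = 5.2031, A_nv = 2×(6.9375 − 2.5×0.875)×0.375 = 3.5625 in²; tension across gage: (2.9375 − 1×0.875)×0.375 = 0.77344 in². R_n = min(0.6×70×3.5625, 0.6×50×5.2031) + 1.0×70×0.77344 = min(149.63, 156.09) + 54.141 = 203.77 kips. φR_n = 0.75 × 203.77 = 152.8 kips.
Governing: min(107.4, 208.2, 152.8) = 107.4 kips → bolt shear.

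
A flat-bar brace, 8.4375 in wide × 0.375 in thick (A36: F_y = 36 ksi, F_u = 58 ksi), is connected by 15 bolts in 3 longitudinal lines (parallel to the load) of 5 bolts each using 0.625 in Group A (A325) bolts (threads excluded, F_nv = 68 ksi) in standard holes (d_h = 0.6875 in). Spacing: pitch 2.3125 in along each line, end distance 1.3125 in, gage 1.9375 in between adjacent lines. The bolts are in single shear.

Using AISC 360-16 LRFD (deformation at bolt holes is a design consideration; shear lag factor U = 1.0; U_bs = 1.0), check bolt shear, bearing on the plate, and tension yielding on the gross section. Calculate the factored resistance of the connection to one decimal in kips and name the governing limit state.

102.5 kips (gross-section yield governs)

Bolt shear: A_b = π(0.625)²/4 = 0.3068 in². φR_n = 0.75 × 68 × 0.3068 × 15 × 1 = 234.7 kips.
Bearing (0.375 in plate, F_u = 58 ksi): end bolts L_c = 1.3125 − 0.6875/2 = 0.96875, R_n = min(1.2×0.96875×0.375×58, 2.4×0.625×0.375×58) = 25.284 kips/bolt; interior L_c = 2.3125 − 0.6875 = 1.625, R_n = 32.625 kips/bolt. φR_n = 0.75 × (3×25.284 + 12×32.625) = 350.5 kips.
Tension yield (gross): A_g = 8.4375×0.375 = 3.1641 in². φR_n = 0.90 × 36 × 3.1641 = 102.5 kips.
Governing: min(234.7, 350.5, 102.5) = 102.5 kips → gross-section yield.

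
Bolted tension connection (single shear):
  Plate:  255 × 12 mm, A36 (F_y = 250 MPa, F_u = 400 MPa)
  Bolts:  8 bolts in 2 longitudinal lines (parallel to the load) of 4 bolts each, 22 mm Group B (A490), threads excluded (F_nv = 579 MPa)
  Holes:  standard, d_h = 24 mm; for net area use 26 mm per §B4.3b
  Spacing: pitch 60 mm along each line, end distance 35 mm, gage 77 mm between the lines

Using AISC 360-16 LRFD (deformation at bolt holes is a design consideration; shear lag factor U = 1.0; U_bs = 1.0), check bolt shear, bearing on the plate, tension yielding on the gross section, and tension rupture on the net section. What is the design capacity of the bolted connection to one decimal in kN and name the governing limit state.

Bolt shear: A_b = π(22)²/4 = 380.13 mm². φR_n = 0.75 × 579 × 380.13 × 8 × 1 = 1320.6 kN.
Bearing (12 mm plate, F_u = 400 MPa): end bolts L_c = 35 − 24/2 = 23, R_n = min(1.2×23×12×400, 2.4×22×12×400) = 132.48 kN/bolt; interior L_c = 60 − 24 = 36, R_n = 207.36 kN/bolt. φR_n = 0.75 × (2×132.48 + 6×207.36) = 1131.8 kN.
Tension yield (gross): A_g = 255×12 = 3060 mm². φR_n = 0.90 × 250 × 3060 = 688.5 kN.
Tension rupture (net): A_n = (255 − 2×26)×12 = 2436 mm² (U = 1.0, A_e = A_n). φR_n = 0.75 × 400 × 2436 = 730.8 kN.
Governing: min(1320.6, 1131.8, 688.5, 730.8) = 688.5 kN → gross-section yield.

688.5 kN (gross-section yield governs)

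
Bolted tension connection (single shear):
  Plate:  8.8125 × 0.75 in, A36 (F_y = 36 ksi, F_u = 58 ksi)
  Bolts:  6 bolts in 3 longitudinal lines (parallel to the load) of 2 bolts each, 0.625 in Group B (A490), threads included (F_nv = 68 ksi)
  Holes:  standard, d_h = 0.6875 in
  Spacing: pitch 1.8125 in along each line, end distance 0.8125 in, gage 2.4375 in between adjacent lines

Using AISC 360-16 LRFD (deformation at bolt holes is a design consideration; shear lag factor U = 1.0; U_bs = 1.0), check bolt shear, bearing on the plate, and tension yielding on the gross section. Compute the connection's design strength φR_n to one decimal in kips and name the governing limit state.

93.9 kips (bolt shear governs)

Bolt shear: A_b = π(0.625)²/4 = 0.3068 in². φR_n = 0.75 × 68 × 0.3068 × 6 × 1 = 93.9 kips.
Bearing (0.75 in plate, F_u = 58 ksi): end bolts L_c = 0.8125 − 0.6875/2 = 0.46875, R_n = min(1.2×0.46875×0.75×58, 2.4×0.625×0.75×58) = 24.469 kips/bolt; interior L_c = 1.8125 − 0.6875 = 1.125, R_n = 58.725 kips/bolt. φR_n = 0.75 × (3×24.469 + 3×58.725) = 187.2 kips.
Tension yield (gross): A_g = 8.8125×0.75 = 6.6094 in². φR_n = 0.90 × 36 × 6.6094 = 214.1 kips.
Governing: min(93.9, 187.2, 214.1) = 93.9 kips → bolt shear.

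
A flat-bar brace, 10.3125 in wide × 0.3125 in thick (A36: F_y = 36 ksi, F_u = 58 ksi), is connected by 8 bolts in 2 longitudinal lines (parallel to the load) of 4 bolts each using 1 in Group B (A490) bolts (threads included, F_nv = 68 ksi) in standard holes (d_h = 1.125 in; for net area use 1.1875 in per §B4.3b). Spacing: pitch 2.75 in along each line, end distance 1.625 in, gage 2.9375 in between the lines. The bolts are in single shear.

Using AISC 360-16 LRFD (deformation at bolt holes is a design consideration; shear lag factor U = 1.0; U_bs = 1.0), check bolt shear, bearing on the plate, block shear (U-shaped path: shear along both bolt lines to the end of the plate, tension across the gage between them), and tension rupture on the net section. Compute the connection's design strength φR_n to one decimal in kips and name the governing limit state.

Bolt shear: A_b = π(1)²/4 = 0.7854 in². φR_n = 0.75 × 68 × 0.7854 × 8 × 1 = 320.4 kips.
Bearing (0.3125 in plate, F_u = 58 ksi): end bolts L_c = 1.625 − 1.125/2 = 1.0625, R_n = min(1.2×1.0625×0.3125×58, 2.4×1×0.3125×58) = 23.109 kips/bolt; interior L_c = 2.75 − 1.125 = 1.625, R_n = 35.344 kips/bolt. φR_n = 0.75 × (2×23.109 + 6×35.344) = 193.7 kips.
Block shear: shear path 2×[1.625+3×2.75] = 2×9.875 in, A_gv = 6.1719, A_nv = 2×(9.875 − 3.5×1.1875)×0.3125 = 3.5742 in²; tension across gage: (2.9375 − 1×1.1875)×0.3125 = 0.54688 in². R_n = min(0.6×58×3.5742, 0.6×36×6.1719) + 1.0×58×0.54688 = min(124.38, 133.31) + 31.719 = 156.1 kips. φR_n = 0.75 × 156.1 = 117.1 kips.
Tension rupture (net): A_n = (10.3125 − 2×1.1875)×0.3125 = 2.4805 in² (U = 1.0, A_e = A_n). φR_n = 0.75 × 58 × 2.4805 = 107.9 kips.
Governing: min(320.4, 193.7, 117.1, 107.9) = 107.9 kips → net-section rupture.

107.9 kips (net-section rupture governs)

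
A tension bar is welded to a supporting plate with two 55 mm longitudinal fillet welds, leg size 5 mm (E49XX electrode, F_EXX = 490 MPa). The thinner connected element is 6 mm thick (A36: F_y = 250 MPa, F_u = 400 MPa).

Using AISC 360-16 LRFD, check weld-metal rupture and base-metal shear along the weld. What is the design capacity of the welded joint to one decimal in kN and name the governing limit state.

85.7 kN (weld metal governs)

Weld metal: throat = 0.707×5 = 3.535 mm, L = 2×55 = 110 mm. φR_n = 0.75 × 0.6 × 490 × 3.535 × 110 = 85.7 kN.
Base metal shear (6 mm plate): yield φR_n = 1.0×0.6×250×6×110 = 99.0 kN; rupture φR_n = 0.75×0.6×400×6×110 = 118.8 kN; take 99.0 kN (yield).
Governing: min(85.7, 99.0) = 85.7 kN → weld metal.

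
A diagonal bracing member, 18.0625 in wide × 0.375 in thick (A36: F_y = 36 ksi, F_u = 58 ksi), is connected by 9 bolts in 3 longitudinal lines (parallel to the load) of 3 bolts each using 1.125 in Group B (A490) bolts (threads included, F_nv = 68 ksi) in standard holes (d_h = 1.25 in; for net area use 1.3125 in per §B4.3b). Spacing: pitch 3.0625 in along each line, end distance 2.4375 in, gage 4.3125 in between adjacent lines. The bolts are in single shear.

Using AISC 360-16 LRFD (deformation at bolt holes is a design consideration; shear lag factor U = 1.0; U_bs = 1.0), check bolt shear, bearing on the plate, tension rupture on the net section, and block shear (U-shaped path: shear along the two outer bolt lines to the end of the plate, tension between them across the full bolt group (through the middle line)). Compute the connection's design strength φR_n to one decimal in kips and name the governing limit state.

201.3 kips (block shear governs)

Bolt shear: A_b = π(1.125)²/4 = 0.99402 in². φR_n = 0.75 × 68 × 0.99402 × 9 × 1 = 456.3 kips.
Bearing (0.375 in plate, F_u = 58 ksi): end bolts L_c = 2.4375 − 1.25/2 = 1.8125, R_n = min(1.2×1.8125×0.375×58, 2.4×1.125×0.375×58) = 47.306 kips/bolt; interior L_c = 3.0625 − 1.25 = 1.8125, R_n = 47.306 kips/bolt. φR_n = 0.75 × (3×47.306 + 6×47.306) = 319.3 kips.
Tension rupture (net): A_n = (18.0625 − 3×1.3125)×0.375 = 5.2969 in² (U = 1.0, A_e = A_n). φR_n = 0.75 × 58 × 5.2969 = 230.4 kips.
Block shear: shear path 2×[2.4375+2×3.0625] = 2×8.5625 in, A_gv = 6.4219, A_nv = 2×(8.5625 − 2.5×1.3125)×0.375 = 3.9609 in²; tension across gage: (8.625 − 2×1.3125)×0.375 = 2.25 in². R_n = min(0.6×58×3.9609, 0.6×36×6.4219) + 1.0×58×2.25 = min(137.84, 138.71) + 130.5 = 268.34 kips. φR_n = 0.75 × 268.34 = 201.3 kips.
Governing: min(456.3, 319.3, 230.4, 201.3) = 201.3 kips → block shear.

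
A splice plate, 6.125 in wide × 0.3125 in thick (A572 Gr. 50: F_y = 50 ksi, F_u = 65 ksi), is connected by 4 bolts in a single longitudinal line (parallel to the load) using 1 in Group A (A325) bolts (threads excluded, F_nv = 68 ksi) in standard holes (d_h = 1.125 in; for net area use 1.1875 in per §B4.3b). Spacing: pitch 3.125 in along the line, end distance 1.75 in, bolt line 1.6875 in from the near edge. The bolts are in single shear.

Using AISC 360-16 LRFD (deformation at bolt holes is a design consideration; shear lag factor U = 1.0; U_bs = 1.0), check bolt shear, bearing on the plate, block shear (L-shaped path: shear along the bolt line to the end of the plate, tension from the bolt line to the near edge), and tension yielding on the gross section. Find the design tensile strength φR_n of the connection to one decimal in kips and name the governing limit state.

Bolt shear: A_b = π(1)²/4 = 0.7854 in². φR_n = 0.75 × 68 × 0.7854 × 4 × 1 = 160.2 kips.
Bearing (0.3125 in plate, F_u = 65 ksi): end bolts L_c = 1.75 − 1.125/2 = 1.1875, R_n = min(1.2×1.1875×0.3125×65, 2.4×1×0.3125×65) = 28.945 kips/bolt; interior L_c = 3.125 − 1.125 = 2, R_n = 48.75 kips/bolt. φR_n = 0.75 × (1×28.945 + 3×48.75) = 131.4 kips.
Block shear: shear path 1×[1.75+3×3.125] = 1×11.125 in, A_gv = 3.4766, A_nv = 1×(11.125 − 3.5×1.1875)×0.3125 = 2.1777 in²; tension to near edge: (1.6875 − 0.5×1.1875)×0.3125 = 0.3418 in². R_n = min(0.6×65×2.1777, 0.6×50×3.4766) + 1.0×65×0.3418 = min(84.93, 104.3) + 22.217 = 107.15 kips. φR_n = 0.75 × 107.15 = 80.4 kips.
Tension yield (gross): A_g = 6.125×0.3125 = 1.9141 in². φR_n = 0.90 × 50 × 1.9141 = 86.1 kips.
Governing: min(160.2, 131.4, 80.4, 86.1) = 80.4 kips → block shear.

80.4 kips (block shear governs)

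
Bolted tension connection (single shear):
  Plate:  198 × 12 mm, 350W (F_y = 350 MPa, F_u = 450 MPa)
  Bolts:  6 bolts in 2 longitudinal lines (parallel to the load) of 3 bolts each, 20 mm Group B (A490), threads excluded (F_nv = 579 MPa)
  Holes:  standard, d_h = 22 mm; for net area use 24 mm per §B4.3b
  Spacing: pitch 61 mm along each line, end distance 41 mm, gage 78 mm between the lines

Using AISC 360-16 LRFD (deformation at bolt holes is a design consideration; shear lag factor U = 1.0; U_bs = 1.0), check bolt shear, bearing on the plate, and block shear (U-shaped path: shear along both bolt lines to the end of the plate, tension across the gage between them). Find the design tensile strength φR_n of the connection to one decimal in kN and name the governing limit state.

Bolt shear: A_b = π(20)²/4 = 314.16 mm². φR_n = 0.75 × 579 × 314.16 × 6 × 1 = 818.5 kN.
Bearing (12 mm plate, F_u = 450 MPa): end bolts L_c = 41 − 22/2 = 30, R_n = min(1.2×30×12×450, 2.4×20×12×450) = 194.4 kN/bolt; interior L_c = 61 − 22 = 39, R_n = 252.72 kN/bolt. φR_n = 0.75 × (2×194.4 + 4×252.72) = 1049.8 kN.
Block shear: shear path 2×[41+2×61] = 2×163 mm, A_gv = 3912, A_nv = 2×(163 − 2.5×24)×12 = 2472 mm²; tension across gage: (78 − 1×24)×12 = 648 mm². R_n = min(0.6×450×2472, 0.6×350×3912) + 1.0×450×648 = min(667.44, 821.52) + 291.6 = 959.04 kN. φR_n = 0.75 × 959.04 = 719.3 kN.
Governing: min(818.5, 1049.8, 719.3) = 719.3 kN → block shear.

719.3 kN (block shear governs)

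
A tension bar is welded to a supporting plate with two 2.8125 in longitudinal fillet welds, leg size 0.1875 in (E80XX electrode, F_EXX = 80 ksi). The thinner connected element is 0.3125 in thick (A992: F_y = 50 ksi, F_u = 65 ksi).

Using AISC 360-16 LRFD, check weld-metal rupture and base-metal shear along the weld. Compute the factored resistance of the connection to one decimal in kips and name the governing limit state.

26.8 kips (weld metal governs)

Weld metal: throat = 0.707×0.1875 = 0.13256 in, L = 2×2.8125 = 5.625 in. φR_n = 0.75 × 0.6 × 80 × 0.13256 × 5.625 = 26.8 kips.
Base metal shear (0.3125 in plate): yield φR_n = 1.0×0.6×50×0.3125×5.625 = 52.7 kips; rupture φR_n = 0.75×0.6×65×0.3125×5.625 = 51.4 kips; take 51.4 kips (rupture).
Governing: min(26.8, 51.4) = 26.8 kips → weld metal.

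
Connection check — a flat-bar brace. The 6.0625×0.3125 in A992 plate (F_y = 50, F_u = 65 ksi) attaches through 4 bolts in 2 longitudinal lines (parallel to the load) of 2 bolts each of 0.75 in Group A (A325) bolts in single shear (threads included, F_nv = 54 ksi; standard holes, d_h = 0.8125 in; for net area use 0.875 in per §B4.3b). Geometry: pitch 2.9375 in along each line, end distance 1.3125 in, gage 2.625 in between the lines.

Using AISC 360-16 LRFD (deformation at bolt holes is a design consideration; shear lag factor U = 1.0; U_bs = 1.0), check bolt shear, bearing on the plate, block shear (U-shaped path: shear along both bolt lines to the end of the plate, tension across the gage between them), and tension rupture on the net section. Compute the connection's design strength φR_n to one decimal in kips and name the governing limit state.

65.7 kips (net-section rupture governs)

Bolt shear: A_b = π(0.75)²/4 = 0.44179 in². φR_n = 0.75 × 54 × 0.44179 × 4 × 1 = 71.6 kips.
Bearing (0.3125 in plate, F_u = 65 ksi): end bolts L_c = 1.3125 − 0.8125/2 = 0.90625, R_n = min(1.2×0.90625×0.3125×65, 2.4×0.75×0.3125×65) = 22.09 kips/bolt; interior L_c = 2.9375 − 0.8125 = 2.125, R_n = 36.563 kips/bolt. φR_n = 0.75 × (2×22.09 + 2×36.563) = 88.0 kips.
Block shear: shear path 2×[1.3125+1×2.9375] = 2×4.25 in, A_gv = 2.6563, A_nv = 2×(4.25 − 1.5×0.875)×0.3125 = 1.8359 in²; tension across gage: (2.625 − 1×0.875)×0.3125 = 0.54688 in². R_n = min(0.6×65×1.8359, 0.6×50×2.6563) + 1.0×65×0.54688 = min(71.6, 79.689) + 35.547 = 107.15 kips. φR_n = 0.75 × 107.15 = 80.4 kips.
Tension rupture (net): A_n = (6.0625 − 2×0.875)×0.3125 = 1.3477 in² (U = 1.0, A_e = A_n). φR_n = 0.75 × 65 × 1.3477 = 65.7 kips.
Governing: min(71.6, 88.0, 80.4, 65.7) = 65.7 kips → net-section rupture.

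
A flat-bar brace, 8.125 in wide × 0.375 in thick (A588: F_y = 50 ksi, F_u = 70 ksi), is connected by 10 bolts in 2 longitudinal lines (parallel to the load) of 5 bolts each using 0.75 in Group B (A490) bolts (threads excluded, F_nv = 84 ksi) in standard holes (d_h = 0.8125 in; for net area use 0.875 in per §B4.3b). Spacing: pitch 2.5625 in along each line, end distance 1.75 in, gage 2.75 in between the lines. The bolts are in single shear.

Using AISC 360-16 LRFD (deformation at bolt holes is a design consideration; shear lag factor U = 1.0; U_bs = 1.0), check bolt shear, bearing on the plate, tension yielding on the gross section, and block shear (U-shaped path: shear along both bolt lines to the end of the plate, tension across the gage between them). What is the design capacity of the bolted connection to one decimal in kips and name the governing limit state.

Bolt shear: A_b = π(0.75)²/4 = 0.44179 in². φR_n = 0.75 × 84 × 0.44179 × 10 × 1 = 278.3 kips.
Bearing (0.375 in plate, F_u = 70 ksi): end bolts L_c = 1.75 − 0.8125/2 = 1.34375, R_n = min(1.2×1.34375×0.375×70, 2.4×0.75×0.375×70) = 42.328 kips/bolt; interior L_c = 2.5625 − 0.8125 = 1.75, R_n = 47.25 kips/bolt. φR_n = 0.75 × (2×42.328 + 8×47.25) = 347.0 kips.
Tension yield (gross): A_g = 8.125×0.375 = 3.0469 in². φR_n = 0.90 × 50 × 3.0469 = 137.1 kips.
Block shear: shear path 2×[1.75+4×2.5625] = 2×12 in, A_gv = 9, A_nv = 2×(12 − 4.5×0.875)×0.375 = 6.0469 in²; tension across gage: (2.75 − 1×0.875)×0.375 = 0.70313 in². R_n = min(0.6×70×6.0469, 0.6×50×9) + 1.0×70×0.70313 = min(253.97, 270) + 49.219 = 303.19 kips. φR_n = 0.75 × 303.19 = 227.4 kips.
Governing: min(278.3, 347.0, 137.1, 227.4) = 137.1 kips → gross-section yield.

137.1 kips (gross-section yield governs)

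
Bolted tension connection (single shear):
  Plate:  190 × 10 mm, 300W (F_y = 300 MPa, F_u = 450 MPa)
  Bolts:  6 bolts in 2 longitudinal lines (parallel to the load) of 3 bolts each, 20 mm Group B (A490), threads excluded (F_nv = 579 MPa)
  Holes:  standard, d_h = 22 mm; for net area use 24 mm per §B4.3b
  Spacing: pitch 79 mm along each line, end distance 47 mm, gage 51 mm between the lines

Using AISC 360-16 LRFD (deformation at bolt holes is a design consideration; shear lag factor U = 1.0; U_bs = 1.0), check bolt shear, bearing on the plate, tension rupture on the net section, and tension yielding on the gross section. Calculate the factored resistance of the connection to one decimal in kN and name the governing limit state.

479.3 kN (net-section rupture governs)

Bolt shear: A_b = π(20)²/4 = 314.16 mm². φR_n = 0.75 × 579 × 314.16 × 6 × 1 = 818.5 kN.
Bearing (10 mm plate, F_u = 450 MPa): end bolts L_c = 47 − 22/2 = 36, R_n = min(1.2×36×10×450, 2.4×20×10×450) = 194.4 kN/bolt; interior L_c = 79 − 22 = 57, R_n = 216 kN/bolt. φR_n = 0.75 × (2×194.4 + 4×216) = 939.6 kN.
Tension rupture (net): A_n = (190 − 2×24)×10 = 1420 mm² (U = 1.0, A_e = A_n). φR_n = 0.75 × 450 × 1420 = 479.3 kN.
Tension yield (gross): A_g = 190×10 = 1900 mm². φR_n = 0.90 × 300 × 1900 = 513.0 kN.
Governing: min(818.5, 939.6, 479.3, 513.0) = 479.3 kN → net-section rupture.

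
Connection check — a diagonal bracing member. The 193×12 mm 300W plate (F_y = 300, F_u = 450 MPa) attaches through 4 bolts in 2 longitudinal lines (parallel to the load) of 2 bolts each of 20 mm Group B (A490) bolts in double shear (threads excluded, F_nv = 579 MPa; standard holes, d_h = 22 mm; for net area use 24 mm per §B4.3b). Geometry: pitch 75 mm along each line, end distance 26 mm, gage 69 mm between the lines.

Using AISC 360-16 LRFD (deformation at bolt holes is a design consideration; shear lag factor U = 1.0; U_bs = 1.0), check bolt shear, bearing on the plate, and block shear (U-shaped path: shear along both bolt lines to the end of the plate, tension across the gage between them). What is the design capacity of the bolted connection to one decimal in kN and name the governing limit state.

498.2 kN (block shear governs)

Bolt shear: A_b = π(20)²/4 = 314.16 mm². φR_n = 0.75 × 579 × 314.16 × 4 × 2 = 1091.4 kN.
Bearing (12 mm plate, F_u = 450 MPa): end bolts L_c = 26 − 22/2 = 15, R_n = min(1.2×15×12×450, 2.4×20×12×450) = 97.2 kN/bolt; interior L_c = 75 − 22 = 53, R_n = 259.2 kN/bolt. φR_n = 0.75 × (2×97.2 + 2×259.2) = 534.6 kN.
Block shear: shear path 2×[26+1×75] = 2×101 mm, A_gv = 2424, A_nv = 2×(101 − 1.5×24)×12 = 1560 mm²; tension across gage: (69 − 1×24)×12 = 540 mm². R_n = min(0.6×450×1560, 0.6×300×2424) + 1.0×450×540 = min(421.2, 436.32) + 243 = 664.2 kN. φR_n = 0.75 × 664.2 = 498.2 kN.
Governing: min(1091.4, 534.6, 498.2) = 498.2 kN → block shear.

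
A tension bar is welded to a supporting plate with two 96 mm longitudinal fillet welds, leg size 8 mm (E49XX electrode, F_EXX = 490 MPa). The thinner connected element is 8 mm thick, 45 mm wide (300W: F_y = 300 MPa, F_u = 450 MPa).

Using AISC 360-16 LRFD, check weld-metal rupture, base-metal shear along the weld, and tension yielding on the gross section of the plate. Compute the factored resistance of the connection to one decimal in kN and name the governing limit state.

97.2 kN (gross-section yield governs)

Weld metal: throat = 0.707×8 = 5.656 mm, L = 2×96 = 192 mm. φR_n = 0.75 × 0.6 × 490 × 5.656 × 192 = 239.5 kN.
Base metal shear (8 mm plate): yield φR_n = 1.0×0.6×300×8×192 = 276.5 kN; rupture φR_n = 0.75×0.6×450×8×192 = 311.0 kN; take 276.5 kN (yield).
Tension yield (gross): A_g = 45×8 = 360 mm². φR_n = 0.90 × 300 × 360 = 97.2 kN.
Governing: min(239.5, 276.5, 97.2) = 97.2 kN → gross-section yield.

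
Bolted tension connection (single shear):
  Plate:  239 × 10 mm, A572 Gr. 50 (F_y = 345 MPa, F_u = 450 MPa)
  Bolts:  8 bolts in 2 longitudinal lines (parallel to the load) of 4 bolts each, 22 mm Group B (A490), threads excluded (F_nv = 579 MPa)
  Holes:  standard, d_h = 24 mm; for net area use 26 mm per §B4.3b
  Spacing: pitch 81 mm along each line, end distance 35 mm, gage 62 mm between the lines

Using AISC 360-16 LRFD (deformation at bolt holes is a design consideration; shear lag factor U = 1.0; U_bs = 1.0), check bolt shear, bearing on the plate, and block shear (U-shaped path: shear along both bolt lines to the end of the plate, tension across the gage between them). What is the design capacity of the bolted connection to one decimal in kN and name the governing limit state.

878.9 kN (block shear governs)

Bolt shear: A_b = π(22)²/4 = 380.13 mm². φR_n = 0.75 × 579 × 380.13 × 8 × 1 = 1320.6 kN.
Bearing (10 mm plate, F_u = 450 MPa): end bolts L_c = 35 − 24/2 = 23, R_n = min(1.2×23×10×450, 2.4×22×10×450) = 124.2 kN/bolt; interior L_c = 81 − 24 = 57, R_n = 237.6 kN/bolt. φR_n = 0.75 × (2×124.2 + 6×237.6) = 1255.5 kN.
Block shear: shear path 2×[35+3×81] = 2×278 mm, A_gv = 5560, A_nv = 2×(278 − 3.5×26)×10 = 3740 mm²; tension across gage: (62 − 1×26)×10 = 360 mm². R_n = min(0.6×450×3740, 0.6×345×5560) + 1.0×450×360 = min(1009.8, 1150.9) + 162 = 1171.8 kN. φR_n = 0.75 × 1171.8 = 878.9 kN.
Governing: min(1320.6, 1255.5, 878.9) = 878.9 kN → block shear.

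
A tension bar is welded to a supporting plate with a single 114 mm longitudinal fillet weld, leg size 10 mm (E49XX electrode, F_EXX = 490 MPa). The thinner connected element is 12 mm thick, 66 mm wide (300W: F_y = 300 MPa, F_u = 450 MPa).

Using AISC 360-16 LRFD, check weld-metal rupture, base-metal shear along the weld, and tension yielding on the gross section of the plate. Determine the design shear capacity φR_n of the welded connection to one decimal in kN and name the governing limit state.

177.7 kN (weld metal governs)

Weld metal: throat = 0.707×10 = 7.07 mm, L = 114 mm. φR_n = 0.75 × 0.6 × 490 × 7.07 × 114 = 177.7 kN.
Base metal shear (12 mm plate): yield φR_n = 1.0×0.6×300×12×114 = 246.2 kN; rupture φR_n = 0.75×0.6×450×12×114 = 277.0 kN; take 246.2 kN (yield).
Tension yield (gross): A_g = 66×12 = 792 mm². φR_n = 0.90 × 300 × 792 = 213.8 kN.
Governing: min(177.7, 246.2, 213.8) = 177.7 kN → weld metal.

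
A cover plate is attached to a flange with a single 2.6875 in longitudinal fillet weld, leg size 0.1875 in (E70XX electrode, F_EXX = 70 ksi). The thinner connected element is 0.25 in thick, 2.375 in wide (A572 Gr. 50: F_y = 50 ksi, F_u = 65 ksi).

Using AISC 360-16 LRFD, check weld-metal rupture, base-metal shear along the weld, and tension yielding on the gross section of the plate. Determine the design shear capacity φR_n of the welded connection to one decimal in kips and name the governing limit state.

Weld metal: throat = 0.707×0.1875 = 0.13256 in, L = 2.6875 in. φR_n = 0.75 × 0.6 × 70 × 0.13256 × 2.6875 = 11.2 kips.
Base metal shear (0.25 in plate): yield φR_n = 1.0×0.6×50×0.25×2.6875 = 20.2 kips; rupture φR_n = 0.75×0.6×65×0.25×2.6875 = 19.7 kips; take 19.7 kips (rupture).
Tension yield (gross): A_g = 2.375×0.25 = 0.59375 in². φR_n = 0.90 × 50 × 0.59375 = 26.7 kips.
Governing: min(11.2, 19.7, 26.7) = 11.2 kips → weld metal.

11.2 kips (weld metal governs)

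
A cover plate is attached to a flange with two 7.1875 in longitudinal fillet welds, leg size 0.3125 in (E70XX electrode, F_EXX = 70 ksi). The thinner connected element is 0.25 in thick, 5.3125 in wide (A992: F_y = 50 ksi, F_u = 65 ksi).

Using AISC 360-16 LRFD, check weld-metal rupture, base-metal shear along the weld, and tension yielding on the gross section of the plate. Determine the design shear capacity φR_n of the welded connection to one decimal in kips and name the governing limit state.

59.8 kips (gross-section yield governs)

Weld metal: throat = 0.707×0.3125 = 0.22094 in, L = 2×7.1875 = 14.375 in. φR_n = 0.75 × 0.6 × 70 × 0.22094 × 14.375 = 100.0 kips.
Base metal shear (0.25 in plate): yield φR_n = 1.0×0.6×50×0.25×14.375 = 107.8 kips; rupture φR_n = 0.75×0.6×65×0.25×14.375 = 105.1 kips; take 105.1 kips (rupture).
Tension yield (gross): A_g = 5.3125×0.25 = 1.3281 in². φR_n = 0.90 × 50 × 1.3281 = 59.8 kips.
Governing: min(100.0, 105.1, 59.8) = 59.8 kips → gross-section yield.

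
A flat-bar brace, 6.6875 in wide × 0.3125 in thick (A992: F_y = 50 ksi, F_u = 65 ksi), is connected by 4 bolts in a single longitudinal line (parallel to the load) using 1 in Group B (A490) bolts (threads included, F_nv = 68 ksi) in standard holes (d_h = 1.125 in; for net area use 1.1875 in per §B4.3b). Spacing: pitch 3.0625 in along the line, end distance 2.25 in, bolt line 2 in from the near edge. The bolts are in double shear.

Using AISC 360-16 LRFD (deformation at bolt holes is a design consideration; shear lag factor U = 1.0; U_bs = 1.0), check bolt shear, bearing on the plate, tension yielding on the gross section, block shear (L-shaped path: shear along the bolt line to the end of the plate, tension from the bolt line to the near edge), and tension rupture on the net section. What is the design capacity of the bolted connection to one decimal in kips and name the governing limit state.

Bolt shear: A_b = π(1)²/4 = 0.7854 in². φR_n = 0.75 × 68 × 0.7854 × 4 × 2 = 320.4 kips.
Bearing (0.3125 in plate, F_u = 65 ksi): end bolts L_c = 2.25 − 1.125/2 = 1.6875, R_n = min(1.2×1.6875×0.3125×65, 2.4×1×0.3125×65) = 41.133 kips/bolt; interior L_c = 3.0625 − 1.125 = 1.9375, R_n = 47.227 kips/bolt. φR_n = 0.75 × (1×41.133 + 3×47.227) = 137.1 kips.
Tension yield (gross): A_g = 6.6875×0.3125 = 2.0898 in². φR_n = 0.90 × 50 × 2.0898 = 94.0 kips.
Block shear: shear path 1×[2.25+3×3.0625] = 1×11.4375 in, A_gv = 3.5742, A_nv = 1×(11.4375 − 3.5×1.1875)×0.3125 = 2.2754 in²; tension to near edge: (2 − 0.5×1.1875)×0.3125 = 0.43945 in². R_n = min(0.6×65×2.2754, 0.6×50×3.5742) + 1.0×65×0.43945 = min(88.741, 107.23) + 28.564 = 117.31 kips. φR_n = 0.75 × 117.31 = 88.0 kips.
Tension rupture (net): A_n = (6.6875 − 1×1.1875)×0.3125 = 1.7188 in² (U = 1.0, A_e = A_n). φR_n = 0.75 × 65 × 1.7188 = 83.8 kips.
Governing: min(320.4, 137.1, 94.0, 88.0, 83.8) = 83.8 kips → net-section rupture.

83.8 kips (net-section rupture governs)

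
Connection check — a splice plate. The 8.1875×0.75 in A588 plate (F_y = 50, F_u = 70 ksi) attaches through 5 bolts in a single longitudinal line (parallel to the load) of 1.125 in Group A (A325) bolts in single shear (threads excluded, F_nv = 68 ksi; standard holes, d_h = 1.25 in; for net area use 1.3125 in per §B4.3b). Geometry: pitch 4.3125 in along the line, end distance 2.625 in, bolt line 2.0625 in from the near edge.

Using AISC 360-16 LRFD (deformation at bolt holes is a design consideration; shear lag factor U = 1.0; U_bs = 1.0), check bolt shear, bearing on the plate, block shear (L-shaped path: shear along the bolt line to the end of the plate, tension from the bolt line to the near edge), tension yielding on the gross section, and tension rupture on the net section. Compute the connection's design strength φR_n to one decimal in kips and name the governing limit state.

Bolt shear: A_b = π(1.125)²/4 = 0.99402 in². φR_n = 0.75 × 68 × 0.99402 × 5 × 1 = 253.5 kips.
Bearing (0.75 in plate, F_u = 70 ksi): end bolts L_c = 2.625 − 1.25/2 = 2, R_n = min(1.2×2×0.75×70, 2.4×1.125×0.75×70) = 126 kips/bolt; interior L_c = 4.3125 − 1.25 = 3.0625, R_n = 141.75 kips/bolt. φR_n = 0.75 × (1×126 + 4×141.75) = 519.8 kips.
Block shear: shear path 1×[2.625+4×4.3125] = 1×19.875 in, A_gv = 14.906, A_nv = 1×(19.875 − 4.5×1.3125)×0.75 = 10.477 in²; tension to near edge: (2.0625 − 0.5×1.3125)×0.75 = 1.0547 in². R_n = min(0.6×70×10.477, 0.6×50×14.906) + 1.0×70×1.0547 = min(440.03, 447.18) + 73.829 = 513.86 kips. φR_n = 0.75 × 513.86 = 385.4 kips.
Tension yield (gross): A_g = 8.1875×0.75 = 6.1406 in². φR_n = 0.90 × 50 × 6.1406 = 276.3 kips.
Tension rupture (net): A_n = (8.1875 − 1×1.3125)×0.75 = 5.1563 in² (U = 1.0, A_e = A_n). φR_n = 0.75 × 70 × 5.1563 = 270.7 kips.
Governing: min(253.5, 519.8, 385.4, 276.3, 270.7) = 253.5 kips → bolt shear.

253.5 kips (bolt shear governs)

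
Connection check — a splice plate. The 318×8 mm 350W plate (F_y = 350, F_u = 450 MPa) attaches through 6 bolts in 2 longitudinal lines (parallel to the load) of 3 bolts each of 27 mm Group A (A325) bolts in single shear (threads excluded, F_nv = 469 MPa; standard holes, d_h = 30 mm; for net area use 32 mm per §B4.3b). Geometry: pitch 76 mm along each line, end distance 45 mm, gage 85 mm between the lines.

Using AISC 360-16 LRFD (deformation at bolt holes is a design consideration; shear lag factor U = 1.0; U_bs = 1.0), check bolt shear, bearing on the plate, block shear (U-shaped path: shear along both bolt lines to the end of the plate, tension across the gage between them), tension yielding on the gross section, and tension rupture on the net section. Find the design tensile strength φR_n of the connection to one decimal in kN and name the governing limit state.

Bolt shear: A_b = π(27)²/4 = 572.56 mm². φR_n = 0.75 × 469 × 572.56 × 6 × 1 = 1208.4 kN.
Bearing (8 mm plate, F_u = 450 MPa): end bolts L_c = 45 − 30/2 = 30, R_n = min(1.2×30×8×450, 2.4×27×8×450) = 129.6 kN/bolt; interior L_c = 76 − 30 = 46, R_n = 198.72 kN/bolt. φR_n = 0.75 × (2×129.6 + 4×198.72) = 790.6 kN.
Block shear: shear path 2×[45+2×76] = 2×197 mm, A_gv = 3152, A_nv = 2×(197 − 2.5×32)×8 = 1872 mm²; tension across gage: (85 − 1×32)×8 = 424 mm². R_n = min(0.6×450×1872, 0.6×350×3152) + 1.0×450×424 = min(505.44, 661.92) + 190.8 = 696.24 kN. φR_n = 0.75 × 696.24 = 522.2 kN.
Tension yield (gross): A_g = 318×8 = 2544 mm². φR_n = 0.90 × 350 × 2544 = 801.4 kN.
Tension rupture (net): A_n = (318 − 2×32)×8 = 2032 mm² (U = 1.0, A_e = A_n). φR_n = 0.75 × 450 × 2032 = 685.8 kN.
Governing: min(1208.4, 790.6, 522.2, 801.4, 685.8) = 522.2 kN → block shear.

522.2 kN (block shear governs)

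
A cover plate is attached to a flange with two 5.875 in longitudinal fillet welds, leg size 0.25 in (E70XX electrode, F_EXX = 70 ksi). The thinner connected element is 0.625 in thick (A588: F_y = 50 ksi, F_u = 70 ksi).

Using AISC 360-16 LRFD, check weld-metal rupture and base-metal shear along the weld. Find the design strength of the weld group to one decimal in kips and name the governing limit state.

65.4 kips (weld metal governs)

Weld metal: throat = 0.707×0.25 = 0.17675 in, L = 2×5.875 = 11.75 in. φR_n = 0.75 × 0.6 × 70 × 0.17675 × 11.75 = 65.4 kips.
Base metal shear (0.625 in plate): yield φR_n = 1.0×0.6×50×0.625×11.75 = 220.3 kips; rupture φR_n = 0.75×0.6×70×0.625×11.75 = 231.3 kips; take 220.3 kips (yield).
Governing: min(65.4, 220.3) = 65.4 kips → weld metal.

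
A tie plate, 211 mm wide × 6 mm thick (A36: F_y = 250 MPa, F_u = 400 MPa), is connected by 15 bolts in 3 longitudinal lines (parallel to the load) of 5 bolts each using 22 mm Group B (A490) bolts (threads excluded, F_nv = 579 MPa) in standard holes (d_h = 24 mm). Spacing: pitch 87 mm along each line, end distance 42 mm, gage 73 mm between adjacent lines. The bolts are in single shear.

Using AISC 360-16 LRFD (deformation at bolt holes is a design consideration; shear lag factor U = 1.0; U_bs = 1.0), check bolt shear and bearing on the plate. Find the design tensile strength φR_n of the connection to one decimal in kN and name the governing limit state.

1334.9 kN (bearing governs)

Bolt shear: A_b = π(22)²/4 = 380.13 mm². φR_n = 0.75 × 579 × 380.13 × 15 × 1 = 2476.1 kN.
Bearing (6 mm plate, F_u = 400 MPa): end bolts L_c = 42 − 24/2 = 30, R_n = min(1.2×30×6×400, 2.4×22×6×400) = 86.4 kN/bolt; interior L_c = 87 − 24 = 63, R_n = 126.72 kN/bolt. φR_n = 0.75 × (3×86.4 + 12×126.72) = 1334.9 kN.
Governing: min(2476.1, 1334.9) = 1334.9 kN → bearing.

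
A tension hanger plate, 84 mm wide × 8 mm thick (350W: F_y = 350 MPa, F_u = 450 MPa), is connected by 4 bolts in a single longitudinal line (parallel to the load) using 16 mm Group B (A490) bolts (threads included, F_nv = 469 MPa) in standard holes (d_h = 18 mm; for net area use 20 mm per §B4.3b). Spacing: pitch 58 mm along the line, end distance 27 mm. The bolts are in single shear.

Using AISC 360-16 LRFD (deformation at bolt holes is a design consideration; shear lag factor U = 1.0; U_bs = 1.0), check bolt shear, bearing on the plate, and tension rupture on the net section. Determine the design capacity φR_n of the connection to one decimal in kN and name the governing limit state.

Bolt shear: A_b = π(16)²/4 = 201.06 mm². φR_n = 0.75 × 469 × 201.06 × 4 × 1 = 282.9 kN.
Bearing (8 mm plate, F_u = 450 MPa): end bolts L_c = 27 − 18/2 = 18, R_n = min(1.2×18×8×450, 2.4×16×8×450) = 77.76 kN/bolt; interior L_c = 58 − 18 = 40, R_n = 138.24 kN/bolt. φR_n = 0.75 × (1×77.76 + 3×138.24) = 369.4 kN.
Tension rupture (net): A_n = (84 − 1×20)×8 = 512 mm² (U = 1.0, A_e = A_n). φR_n = 0.75 × 450 × 512 = 172.8 kN.
Governing: min(282.9, 369.4, 172.8) = 172.8 kN → net-section rupture.

172.8 kN (net-section rupture governs)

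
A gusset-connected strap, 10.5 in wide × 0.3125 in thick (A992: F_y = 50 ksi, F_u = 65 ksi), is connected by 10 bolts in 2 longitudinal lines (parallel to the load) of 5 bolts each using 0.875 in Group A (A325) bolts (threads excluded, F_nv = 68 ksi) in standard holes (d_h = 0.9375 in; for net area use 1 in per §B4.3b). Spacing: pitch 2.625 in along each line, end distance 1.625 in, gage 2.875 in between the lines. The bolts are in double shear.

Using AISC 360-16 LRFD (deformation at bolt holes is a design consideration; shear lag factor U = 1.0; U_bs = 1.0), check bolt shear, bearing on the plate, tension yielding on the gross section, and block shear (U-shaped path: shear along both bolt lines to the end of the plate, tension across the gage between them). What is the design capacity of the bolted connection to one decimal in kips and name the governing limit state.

Bolt shear: A_b = π(0.875)²/4 = 0.60132 in². φR_n = 0.75 × 68 × 0.60132 × 10 × 2 = 613.3 kips.
Bearing (0.3125 in plate, F_u = 65 ksi): end bolts L_c = 1.625 − 0.9375/2 = 1.15625, R_n = min(1.2×1.15625×0.3125×65, 2.4×0.875×0.3125×65) = 28.184 kips/bolt; interior L_c = 2.625 − 0.9375 = 1.6875, R_n = 41.133 kips/bolt. φR_n = 0.75 × (2×28.184 + 8×41.133) = 289.1 kips.
Tension yield (gross): A_g = 10.5×0.3125 = 3.2813 in². φR_n = 0.90 × 50 × 3.2813 = 147.7 kips.
Block shear: shear path 2×[1.625+4×2.625] = 2×12.125 in, A_gv = 7.5781, A_nv = 2×(12.125 − 4.5×1)×0.3125 = 4.7656 in²; tension across gage: (2.875 − 1×1)×0.3125 = 0.58594 in². R_n = min(0.6×65×4.7656, 0.6×50×7.5781) + 1.0×65×0.58594 = min(185.86, 227.34) + 38.086 = 223.95 kips. φR_n = 0.75 × 223.95 = 168.0 kips.
Governing: min(613.3, 289.1, 147.7, 168.0) = 147.7 kips → gross-section yield.

147.7 kips (gross-section yield governs)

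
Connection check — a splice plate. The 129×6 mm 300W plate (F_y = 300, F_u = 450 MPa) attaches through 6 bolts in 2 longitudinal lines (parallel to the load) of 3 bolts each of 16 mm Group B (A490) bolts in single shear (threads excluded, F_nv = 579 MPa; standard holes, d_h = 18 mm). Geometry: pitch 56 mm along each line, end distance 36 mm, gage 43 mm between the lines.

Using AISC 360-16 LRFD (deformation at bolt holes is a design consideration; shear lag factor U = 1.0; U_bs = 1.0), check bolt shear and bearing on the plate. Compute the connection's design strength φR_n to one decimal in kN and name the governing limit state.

Bolt shear: A_b = π(16)²/4 = 201.06 mm². φR_n = 0.75 × 579 × 201.06 × 6 × 1 = 523.9 kN.
Bearing (6 mm plate, F_u = 450 MPa): end bolts L_c = 36 − 18/2 = 27, R_n = min(1.2×27×6×450, 2.4×16×6×450) = 87.48 kN/bolt; interior L_c = 56 − 18 = 38, R_n = 103.68 kN/bolt. φR_n = 0.75 × (2×87.48 + 4×103.68) = 442.3 kN.
Governing: min(523.9, 442.3) = 442.3 kN → bearing.

442.3 kN (bearing governs)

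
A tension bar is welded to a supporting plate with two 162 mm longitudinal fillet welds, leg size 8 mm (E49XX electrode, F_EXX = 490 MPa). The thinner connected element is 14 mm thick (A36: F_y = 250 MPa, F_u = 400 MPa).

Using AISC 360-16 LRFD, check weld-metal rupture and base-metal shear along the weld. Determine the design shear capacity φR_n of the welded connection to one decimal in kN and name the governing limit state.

Weld metal: throat = 0.707×8 = 5.656 mm, L = 2×162 = 324 mm. φR_n = 0.75 × 0.6 × 490 × 5.656 × 324 = 404.1 kN.
Base metal shear (14 mm plate): yield φR_n = 1.0×0.6×250×14×324 = 680.4 kN; rupture φR_n = 0.75×0.6×400×14×324 = 816.5 kN; take 680.4 kN (yield).
Governing: min(404.1, 680.4) = 404.1 kN → weld metal.

404.1 kN (weld metal governs)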